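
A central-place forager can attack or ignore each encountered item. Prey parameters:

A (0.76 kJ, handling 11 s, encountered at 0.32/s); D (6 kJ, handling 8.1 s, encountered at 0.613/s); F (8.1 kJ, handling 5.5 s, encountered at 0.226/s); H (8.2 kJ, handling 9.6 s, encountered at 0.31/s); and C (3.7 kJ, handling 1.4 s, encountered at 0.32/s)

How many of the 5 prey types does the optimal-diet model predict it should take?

2

Profitabilities (E/h, kJ/s): C 2.64, F 1.47, H 0.854, D 0.741, A 0.0691. Add prey in this order while the next type's profitability exceeds the intake rate on those already taken.
Rate on top 1: 0.8177. F: 1.47 > 0.8177 → include.
Rate on top 2: 1.12. H: 0.854 < 1.12 → exclude; stop.
Optimal diet: C, F — 2 of 5 types.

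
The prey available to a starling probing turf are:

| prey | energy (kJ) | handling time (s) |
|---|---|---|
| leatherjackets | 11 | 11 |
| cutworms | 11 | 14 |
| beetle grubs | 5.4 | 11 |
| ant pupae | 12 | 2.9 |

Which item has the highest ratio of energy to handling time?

Profitability E/h (kJ/s): leatherjackets = 11/11 = 1, cutworms = 11/14 = 0.786, beetle grubs = 5.4/11 = 0.491, ant pupae = 12/2.9 = 4.14.
Ranked: ant pupae > leatherjackets > cutworms > beetle grubs.

ant pupae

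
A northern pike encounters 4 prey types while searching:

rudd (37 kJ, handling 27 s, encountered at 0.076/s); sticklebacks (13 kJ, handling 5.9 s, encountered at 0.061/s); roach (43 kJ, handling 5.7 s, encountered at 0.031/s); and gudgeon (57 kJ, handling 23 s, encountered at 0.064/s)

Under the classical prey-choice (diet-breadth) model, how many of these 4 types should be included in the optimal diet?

Profitabilities (E/h, kJ/s): roach 7.54, gudgeon 2.48, sticklebacks 2.2, rudd 1.37. Add prey in this order while the next type's profitability exceeds the intake rate on those already taken.
Rate on top 1: 1.133. gudgeon: 2.48 > 1.133 → include.
Rate on top 2: 1.881. sticklebacks: 2.2 > 1.881 → include.
Rate on top 3: 1.919. rudd: 1.37 < 1.919 → exclude; stop.
Optimal diet: roach, gudgeon, sticklebacks — 3 of 4 types.

3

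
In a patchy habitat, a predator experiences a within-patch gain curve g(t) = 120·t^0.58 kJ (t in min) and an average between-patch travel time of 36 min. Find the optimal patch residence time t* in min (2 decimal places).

49.71 min

Optimal t* satisfies g'(t*) = g(t*)/(T + t*).
g'(t) = 0.58·120·t^-0.42. Setting 0.58·120·t^-0.42 = 120·t^0.58/(36+t) gives 0.58(36+t) = t, so 0.42·t = 0.58×36.
t* = 0.58×36/0.42 = 49.71 min.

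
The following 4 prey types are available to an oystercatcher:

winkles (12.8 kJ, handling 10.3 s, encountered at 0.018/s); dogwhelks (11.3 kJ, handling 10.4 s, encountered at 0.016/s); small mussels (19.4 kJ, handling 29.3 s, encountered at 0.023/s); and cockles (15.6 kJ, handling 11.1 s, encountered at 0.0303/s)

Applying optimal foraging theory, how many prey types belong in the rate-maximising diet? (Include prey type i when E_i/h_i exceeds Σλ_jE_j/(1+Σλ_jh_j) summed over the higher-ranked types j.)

E/h in descending order: cockles 1.41, winkles 1.24, dogwhelks 1.09, small mussels 0.662 kJ/s. The optimal diet is the largest prefix of this list for which every included type satisfies E_i/h_i > R on the types above it.
Rate on top 1: 0.3537. winkles: 1.24 > 0.3537 → include.
Rate on top 2: 0.462. dogwhelks: 1.09 > 0.462 → include.
Rate on top 3: 0.5236. small mussels: 0.662 > 0.5236 → include.
Optimal diet: cockles, winkles, dogwhelks, small mussels — 4 of 4 types.

4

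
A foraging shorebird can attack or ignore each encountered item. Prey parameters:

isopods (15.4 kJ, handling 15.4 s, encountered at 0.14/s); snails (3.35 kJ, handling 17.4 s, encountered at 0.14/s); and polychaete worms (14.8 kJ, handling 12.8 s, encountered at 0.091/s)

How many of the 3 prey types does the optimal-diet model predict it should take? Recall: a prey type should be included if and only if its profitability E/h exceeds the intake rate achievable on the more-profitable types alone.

2

E/h in descending order: polychaete worms 1.16, isopods 1, snails 0.193 kJ/s. The optimal diet is the largest prefix of this list for which every included type satisfies E_i/h_i > R on the types above it.
Rate on top 1: 0.6221. isopods: 1 > 0.6221 → include.
Rate on top 2: 0.8107. snails: 0.193 < 0.8107 → exclude; stop.
Optimal diet: polychaete worms, isopods — 2 of 3 types.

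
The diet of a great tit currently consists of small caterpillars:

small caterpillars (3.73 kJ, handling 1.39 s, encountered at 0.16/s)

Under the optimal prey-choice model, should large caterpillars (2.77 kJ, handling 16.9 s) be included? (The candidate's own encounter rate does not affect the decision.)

Current rate: (0.16×3.73)/(1 + 0.16×1.39) = 0.4882 kJ/s.
Profitability of large caterpillars: 2.77/16.9 = 0.1639 kJ/s.
Since 0.1639 < R, time spent handling large caterpillars is better spent searching.

No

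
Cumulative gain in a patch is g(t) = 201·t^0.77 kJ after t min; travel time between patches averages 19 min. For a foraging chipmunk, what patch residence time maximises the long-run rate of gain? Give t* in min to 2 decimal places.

Optimal t* satisfies g'(t*) = g(t*)/(T + t*).
g'(t) = 0.77·201·t^-0.23. Setting 0.77·201·t^-0.23 = 201·t^0.77/(19+t) gives 0.77(19+t) = t, so 0.23·t = 0.77×19.
t* = 0.77×19/0.23 = 63.61 min.

63.61 min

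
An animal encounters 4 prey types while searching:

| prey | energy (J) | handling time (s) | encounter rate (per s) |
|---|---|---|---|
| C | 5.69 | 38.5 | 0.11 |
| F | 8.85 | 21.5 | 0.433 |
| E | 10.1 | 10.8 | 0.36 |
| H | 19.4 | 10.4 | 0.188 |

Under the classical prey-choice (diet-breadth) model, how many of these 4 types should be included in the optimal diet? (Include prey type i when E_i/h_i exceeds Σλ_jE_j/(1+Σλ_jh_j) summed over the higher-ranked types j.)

1

E/h in descending order: H 1.87, E 0.935, F 0.412, C 0.148 J/s. The optimal diet is the largest prefix of this list for which every included type satisfies E_i/h_i > R on the types above it.
Rate on top 1: 1.234. E: 0.935 < 1.234 → exclude; stop.
Optimal diet: H — 1 of 4 types.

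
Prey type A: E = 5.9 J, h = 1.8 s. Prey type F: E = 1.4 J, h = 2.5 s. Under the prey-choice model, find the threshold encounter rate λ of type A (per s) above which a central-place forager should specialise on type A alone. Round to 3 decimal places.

0.114 per s

Drop type F once their profitability E₂/h₂ falls below the rate achievable on type A alone: E₂/h₂ = λE₁/(1 + λh₁).
Solve for λ: λE₁h₂ = E₂(1 + λh₁) → λ(E₁h₂ − E₂h₁) = E₂ → λ = E₂/(E₁h₂ − E₂h₁).
λ = 1.4/(5.9×2.5 − 1.4×1.8) = 1.4/12.23 = 0.1145 per s.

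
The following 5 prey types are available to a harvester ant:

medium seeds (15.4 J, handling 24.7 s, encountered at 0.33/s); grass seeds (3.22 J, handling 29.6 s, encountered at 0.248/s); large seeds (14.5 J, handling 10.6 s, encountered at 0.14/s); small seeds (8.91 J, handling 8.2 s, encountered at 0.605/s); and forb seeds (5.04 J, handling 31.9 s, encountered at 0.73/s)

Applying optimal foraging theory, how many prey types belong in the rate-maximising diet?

2

Rank by E/h (J/s): large seeds 1.37, small seeds 1.09, medium seeds 0.623, forb seeds 0.158, grass seeds 0.109. Include each in turn until the next type's E/h falls below the running intake rate.
Rate on top 1: 0.8172. small seeds: 1.09 > 0.8172 → include.
Rate on top 2: 0.9967. medium seeds: 0.623 < 0.9967 → exclude; stop.
Optimal diet: large seeds, small seeds — 2 of 5 types.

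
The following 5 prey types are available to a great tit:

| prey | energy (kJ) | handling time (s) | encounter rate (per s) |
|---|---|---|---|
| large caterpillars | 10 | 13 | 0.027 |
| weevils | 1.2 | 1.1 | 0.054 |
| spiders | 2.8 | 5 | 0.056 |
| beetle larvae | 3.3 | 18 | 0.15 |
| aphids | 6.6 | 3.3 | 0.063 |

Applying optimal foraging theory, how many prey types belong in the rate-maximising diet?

E/h in descending order: aphids 2, weevils 1.09, large caterpillars 0.769, spiders 0.56, beetle larvae 0.183 kJ/s. The optimal diet is the largest prefix of this list for which every included type satisfies E_i/h_i > R on the types above it.
Rate on top 1: 0.3442. weevils: 1.09 > 0.3442 → include.
Rate on top 2: 0.3792. large caterpillars: 0.769 > 0.3792 → include.
Rate on top 3: 0.4638. spiders: 0.56 > 0.4638 → include.
Rate on top 4: 0.478. beetle larvae: 0.183 < 0.478 → exclude; stop.
Optimal diet: aphids, weevils, large caterpillars, spiders — 4 of 5 types.

4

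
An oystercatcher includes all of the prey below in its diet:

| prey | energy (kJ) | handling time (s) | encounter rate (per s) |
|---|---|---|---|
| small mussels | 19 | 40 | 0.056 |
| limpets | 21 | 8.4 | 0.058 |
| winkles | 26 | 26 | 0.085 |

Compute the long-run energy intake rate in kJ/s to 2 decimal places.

0.76 kJ/s

Energy encountered per unit search time: 0.056×19 + 0.058×21 + 0.085×26 = 4.492 kJ/s.
Handling time per unit search time: 0.056×40 + 0.058×8.4 + 0.085×26 = 4.937.
Rate = 4.492/(1 + 4.937) = 0.7566 kJ/s.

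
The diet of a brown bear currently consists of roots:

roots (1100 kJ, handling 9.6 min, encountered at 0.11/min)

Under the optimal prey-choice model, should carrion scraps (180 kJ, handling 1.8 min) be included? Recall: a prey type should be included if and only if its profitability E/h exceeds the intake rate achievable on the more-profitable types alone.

Current rate: (0.11×1100)/(1 + 0.11×9.6) = 58.85 kJ/min.
carrion scraps: E/h = 180/1.8 = 100 kJ/min.
100 > 58.85, so adding carrion scraps raises the average — include it.

Yes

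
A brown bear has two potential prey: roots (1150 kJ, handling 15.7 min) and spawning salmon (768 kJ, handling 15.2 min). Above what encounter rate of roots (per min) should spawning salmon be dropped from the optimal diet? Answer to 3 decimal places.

The zero-one rule: include spawning salmon iff E₂/h₂ > λE₁/(1+λh₁). Equality gives the switch point.
λE₁h₂ = E₂ + λE₂h₁ ⇒ λ = E₂/(E₁h₂ − E₂h₁) = 768/(1.748e+04 − 1.206e+04) = 0.1416 per min.

0.142 per min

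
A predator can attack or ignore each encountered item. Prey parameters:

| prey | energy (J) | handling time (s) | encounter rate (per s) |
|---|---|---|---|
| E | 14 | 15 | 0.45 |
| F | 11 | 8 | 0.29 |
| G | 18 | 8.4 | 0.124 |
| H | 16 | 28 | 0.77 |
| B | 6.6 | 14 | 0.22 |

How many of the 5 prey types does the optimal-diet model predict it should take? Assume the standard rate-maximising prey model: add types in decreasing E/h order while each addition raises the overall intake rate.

2

Profitabilities (E/h, J/s): G 2.14, F 1.38, E 0.933, H 0.571, B 0.471. Add prey in this order while the next type's profitability exceeds the intake rate on those already taken.
Rate on top 1: 1.093. F: 1.38 > 1.093 → include.
Rate on top 2: 1.243. E: 0.933 < 1.243 → exclude; stop.
Optimal diet: G, F — 2 of 5 types.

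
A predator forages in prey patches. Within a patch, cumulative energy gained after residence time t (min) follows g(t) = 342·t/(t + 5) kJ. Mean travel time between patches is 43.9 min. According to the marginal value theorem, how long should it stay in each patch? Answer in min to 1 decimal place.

By the marginal value theorem, leave when the instantaneous gain rate g'(t) equals the habitat-wide average g(t)/(T + t).
g'(t) = 342·5/(t + 5)². Setting 342·5/(t+5)² = 342t/[(t+5)(43.9+t)] gives 5(43.9+t) = t(t+5), so t² = 5×43.9 = 219.5.
t* = √219.5 = 14.82 min.

14.8 min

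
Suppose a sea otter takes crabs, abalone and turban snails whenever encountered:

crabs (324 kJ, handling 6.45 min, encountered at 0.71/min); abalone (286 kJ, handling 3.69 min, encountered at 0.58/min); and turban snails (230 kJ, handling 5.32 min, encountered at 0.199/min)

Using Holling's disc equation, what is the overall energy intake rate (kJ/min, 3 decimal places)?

R = Σλ_iE_i / (1 + Σλ_ih_i)
Numerator: 0.71×324 + 0.58×286 + 0.199×230 = 441.7
Denominator: 1 + 0.71×6.45 + 0.58×3.69 + 0.199×5.32 = 8.778
R = 441.7/8.778 = 50.32 kJ/min

50.316 kJ/min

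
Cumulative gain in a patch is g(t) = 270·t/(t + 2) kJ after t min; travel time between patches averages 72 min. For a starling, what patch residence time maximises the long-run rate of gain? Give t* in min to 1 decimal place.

By the marginal value theorem, leave when the instantaneous gain rate g'(t) equals the habitat-wide average g(t)/(T + t).
g'(t) = 270·2/(t + 2)². Setting 270·2/(t+2)² = 270t/[(t+2)(72+t)] gives 2(72+t) = t(t+2), so t² = 2×72 = 144.
t* = √144 = 12 min.

12.0 min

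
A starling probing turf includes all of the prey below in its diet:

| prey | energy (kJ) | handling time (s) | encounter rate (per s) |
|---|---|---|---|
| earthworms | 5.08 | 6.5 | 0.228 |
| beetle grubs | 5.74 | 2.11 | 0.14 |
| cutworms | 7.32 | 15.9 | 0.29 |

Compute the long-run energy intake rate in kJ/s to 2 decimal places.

Energy encountered per unit search time: 0.228×5.08 + 0.14×5.74 + 0.29×7.32 = 4.085 kJ/s.
Handling time per unit search time: 0.228×6.5 + 0.14×2.11 + 0.29×15.9 = 6.388.
Rate = 4.085/(1 + 6.388) = 0.5528 kJ/s.

0.55 kJ/s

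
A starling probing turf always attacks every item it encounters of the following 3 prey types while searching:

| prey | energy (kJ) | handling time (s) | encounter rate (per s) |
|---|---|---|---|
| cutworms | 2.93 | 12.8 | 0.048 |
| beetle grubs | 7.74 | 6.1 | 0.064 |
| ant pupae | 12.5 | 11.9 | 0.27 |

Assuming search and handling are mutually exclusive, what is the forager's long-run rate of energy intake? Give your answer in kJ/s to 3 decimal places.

Energy encountered per unit search time: 0.048×2.93 + 0.064×7.74 + 0.27×12.5 = 4.011 kJ/s.
Handling time per unit search time: 0.048×12.8 + 0.064×6.1 + 0.27×11.9 = 4.218.
Rate = 4.011/(1 + 4.218) = 0.7687 kJ/s.

0.769 kJ/s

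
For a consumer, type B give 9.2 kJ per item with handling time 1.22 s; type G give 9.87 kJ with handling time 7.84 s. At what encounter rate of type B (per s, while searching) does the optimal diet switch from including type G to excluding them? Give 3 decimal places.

0.164 per s

Drop type G once their profitability E₂/h₂ falls below the rate achievable on type B alone: E₂/h₂ = λE₁/(1 + λh₁).
Solve for λ: λE₁h₂ = E₂(1 + λh₁) → λ(E₁h₂ − E₂h₁) = E₂ → λ = E₂/(E₁h₂ − E₂h₁).
λ = 9.87/(9.2×7.84 − 9.87×1.22) = 9.87/60.09 = 0.1643 per s.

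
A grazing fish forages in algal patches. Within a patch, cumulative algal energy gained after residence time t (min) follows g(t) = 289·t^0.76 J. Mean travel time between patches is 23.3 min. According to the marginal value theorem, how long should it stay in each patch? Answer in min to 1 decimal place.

By the marginal value theorem, leave when the instantaneous gain rate g'(t) equals the habitat-wide average g(t)/(T + t).
g'(t) = 0.76·289·t^-0.24. Setting 0.76·289·t^-0.24 = 289·t^0.76/(23.3+t) gives 0.76(23.3+t) = t, so 0.24·t = 0.76×23.3.
t* = 0.76×23.3/0.24 = 73.78 min.

73.8 min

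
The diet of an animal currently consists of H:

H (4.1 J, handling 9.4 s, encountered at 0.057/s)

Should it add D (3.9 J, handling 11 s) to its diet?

Yes

On H alone, R = ΣλE/(1+Σλh) = 0.2337/1.536 = 0.1522 J/s.
Profitability of D: 3.9/11 = 0.3545 J/s.
0.3545 > 0.1522, so adding D raises the average — include it.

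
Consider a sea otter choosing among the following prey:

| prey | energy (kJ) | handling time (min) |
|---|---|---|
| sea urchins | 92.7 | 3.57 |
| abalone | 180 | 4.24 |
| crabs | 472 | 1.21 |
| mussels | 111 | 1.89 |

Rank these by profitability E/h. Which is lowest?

sea urchins

Profitability E/h (kJ/min): sea urchins = 92.7/3.57 = 26, abalone = 180/4.24 = 42.5, crabs = 472/1.21 = 390, mussels = 111/1.89 = 58.7.
Ranked: crabs > mussels > abalone > sea urchins.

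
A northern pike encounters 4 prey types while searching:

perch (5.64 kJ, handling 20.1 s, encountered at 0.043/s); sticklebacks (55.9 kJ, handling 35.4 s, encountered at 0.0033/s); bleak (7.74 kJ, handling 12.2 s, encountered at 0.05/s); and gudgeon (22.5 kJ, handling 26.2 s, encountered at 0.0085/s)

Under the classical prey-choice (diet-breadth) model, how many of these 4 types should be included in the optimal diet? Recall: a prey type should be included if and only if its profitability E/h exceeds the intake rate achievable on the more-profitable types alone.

Rank by E/h (kJ/s): sticklebacks 1.58, gudgeon 0.859, bleak 0.634, perch 0.281. Include each in turn until the next type's E/h falls below the running intake rate.
Rate on top 1: 0.1652. gudgeon: 0.859 > 0.1652 → include.
Rate on top 2: 0.2805. bleak: 0.634 > 0.2805 → include.
Rate on top 3: 0.3912. perch: 0.281 < 0.3912 → exclude; stop.
Optimal diet: sticklebacks, gudgeon, bleak — 3 of 4 types.

3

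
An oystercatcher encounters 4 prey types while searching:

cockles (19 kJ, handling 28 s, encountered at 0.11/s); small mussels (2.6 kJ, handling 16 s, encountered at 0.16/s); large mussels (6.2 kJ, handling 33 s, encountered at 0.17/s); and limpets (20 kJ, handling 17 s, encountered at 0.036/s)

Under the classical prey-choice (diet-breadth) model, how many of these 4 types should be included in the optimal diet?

2

Rank by E/h (kJ/s): limpets 1.18, cockles 0.679, large mussels 0.188, small mussels 0.163. Include each in turn until the next type's E/h falls below the running intake rate.
Rate on top 1: 0.4467. cockles: 0.679 > 0.4467 → include.
Rate on top 2: 0.5989. large mussels: 0.188 < 0.5989 → exclude; stop.
Optimal diet: limpets, cockles — 2 of 4 types.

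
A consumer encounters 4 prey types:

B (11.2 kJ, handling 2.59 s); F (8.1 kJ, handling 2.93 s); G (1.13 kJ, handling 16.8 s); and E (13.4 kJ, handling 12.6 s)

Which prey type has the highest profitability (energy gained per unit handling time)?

In descending order of E/h:
B: 11.2/2.59 = 4.32 kJ/s
F: 8.1/2.93 = 2.76 kJ/s
E: 13.4/12.6 = 1.06 kJ/s
G: 1.13/16.8 = 0.0673 kJ/s

B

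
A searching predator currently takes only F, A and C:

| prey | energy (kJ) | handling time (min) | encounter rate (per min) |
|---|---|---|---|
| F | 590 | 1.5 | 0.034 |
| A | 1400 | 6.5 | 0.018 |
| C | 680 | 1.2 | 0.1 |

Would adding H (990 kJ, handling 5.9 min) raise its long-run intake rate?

On F, A and C alone, R = ΣλE/(1+Σλh) = 113.3/1.288 = 87.93 kJ/min.
Profitability of H: 990/5.9 = 167.8 kJ/min.
Since 167.8 > R, including H increases the long-run rate.

Yes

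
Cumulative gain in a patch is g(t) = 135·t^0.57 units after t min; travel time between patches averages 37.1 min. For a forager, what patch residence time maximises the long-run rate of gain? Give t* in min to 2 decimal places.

Optimal t* satisfies g'(t*) = g(t*)/(T + t*).
g'(t) = 0.57·135·t^-0.43. Setting 0.57·135·t^-0.43 = 135·t^0.57/(37.1+t) gives 0.57(37.1+t) = t, so 0.43·t = 0.57×37.1.
t* = 0.57×37.1/0.43 = 49.18 min.

49.18 min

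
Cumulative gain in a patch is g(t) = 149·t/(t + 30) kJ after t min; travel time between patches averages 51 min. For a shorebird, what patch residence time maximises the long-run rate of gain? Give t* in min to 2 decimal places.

39.12 min

Maximise g(t)/(T+t): set derivative to zero → g'(t)(T+t) = g(t).
g'(t) = 149·30/(t + 30)². Setting 149·30/(t+30)² = 149t/[(t+30)(51+t)] gives 30(51+t) = t(t+30), so t² = 30×51 = 1530.
t* = √1530 = 39.12 min.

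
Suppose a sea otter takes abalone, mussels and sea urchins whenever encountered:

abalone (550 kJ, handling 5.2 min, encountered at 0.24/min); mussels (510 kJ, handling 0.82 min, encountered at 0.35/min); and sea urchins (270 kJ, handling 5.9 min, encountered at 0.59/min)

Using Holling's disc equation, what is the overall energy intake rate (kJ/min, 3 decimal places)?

R = Σλ_iE_i / (1 + Σλ_ih_i)
Numerator: 0.24×550 + 0.35×510 + 0.59×270 = 469.8
Denominator: 1 + 0.24×5.2 + 0.35×0.82 + 0.59×5.9 = 6.016
R = 469.8/6.016 = 78.09 kJ/min

78.092 kJ/min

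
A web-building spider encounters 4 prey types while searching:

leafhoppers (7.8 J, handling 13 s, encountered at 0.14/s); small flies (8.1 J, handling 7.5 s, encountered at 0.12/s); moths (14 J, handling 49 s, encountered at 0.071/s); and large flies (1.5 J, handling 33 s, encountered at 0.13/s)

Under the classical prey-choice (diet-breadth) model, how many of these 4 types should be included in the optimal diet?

2

Profitabilities (E/h, J/s): small flies 1.08, leafhoppers 0.6, moths 0.286, large flies 0.0455. Add prey in this order while the next type's profitability exceeds the intake rate on those already taken.
Rate on top 1: 0.5116. leafhoppers: 0.6 > 0.5116 → include.
Rate on top 2: 0.5548. moths: 0.286 < 0.5548 → exclude; stop.
Optimal diet: small flies, leafhoppers — 2 of 4 types.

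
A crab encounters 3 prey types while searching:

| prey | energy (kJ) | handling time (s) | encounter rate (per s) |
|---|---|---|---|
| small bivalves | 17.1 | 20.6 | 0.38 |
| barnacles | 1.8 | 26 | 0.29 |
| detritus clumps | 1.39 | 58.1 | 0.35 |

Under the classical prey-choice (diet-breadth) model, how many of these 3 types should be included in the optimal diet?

1

E/h in descending order: small bivalves 0.83, barnacles 0.0692, detritus clumps 0.0239 kJ/s. The optimal diet is the largest prefix of this list for which every included type satisfies E_i/h_i > R on the types above it.
Rate on top 1: 0.7361. barnacles: 0.0692 < 0.7361 → exclude; stop.
Optimal diet: small bivalves — 1 of 3 types.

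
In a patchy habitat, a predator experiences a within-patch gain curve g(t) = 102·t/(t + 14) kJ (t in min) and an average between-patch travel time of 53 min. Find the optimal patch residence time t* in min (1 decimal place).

Optimal t* satisfies g'(t*) = g(t*)/(T + t*).
g'(t) = 102·14/(t + 14)². Setting 102·14/(t+14)² = 102t/[(t+14)(53+t)] gives 14(53+t) = t(t+14), so t² = 14×53 = 742.
t* = √742 = 27.24 min.

27.2 min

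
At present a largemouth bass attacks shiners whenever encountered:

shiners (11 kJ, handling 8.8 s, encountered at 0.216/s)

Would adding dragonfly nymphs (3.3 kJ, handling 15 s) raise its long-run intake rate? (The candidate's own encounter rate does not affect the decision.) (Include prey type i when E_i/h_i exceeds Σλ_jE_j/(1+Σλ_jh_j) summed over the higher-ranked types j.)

Current rate: (0.216×11)/(1 + 0.216×8.8) = 0.8191 kJ/s.
Profitability of dragonfly nymphs: 3.3/15 = 0.22 kJ/s.
Since 0.22 < R, time spent handling dragonfly nymphs is better spent searching.

No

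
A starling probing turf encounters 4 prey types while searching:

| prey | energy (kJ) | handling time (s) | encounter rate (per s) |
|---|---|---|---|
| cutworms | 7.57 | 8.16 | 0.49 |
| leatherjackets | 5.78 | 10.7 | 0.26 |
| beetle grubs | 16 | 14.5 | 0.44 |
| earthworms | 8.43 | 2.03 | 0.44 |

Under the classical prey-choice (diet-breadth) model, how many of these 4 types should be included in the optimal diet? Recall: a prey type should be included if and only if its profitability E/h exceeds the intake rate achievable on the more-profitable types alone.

1

E/h in descending order: earthworms 4.15, beetle grubs 1.1, cutworms 0.928, leatherjackets 0.54 kJ/s. The optimal diet is the largest prefix of this list for which every included type satisfies E_i/h_i > R on the types above it.
Rate on top 1: 1.959. beetle grubs: 1.1 < 1.959 → exclude; stop.
Optimal diet: earthworms — 1 of 4 types.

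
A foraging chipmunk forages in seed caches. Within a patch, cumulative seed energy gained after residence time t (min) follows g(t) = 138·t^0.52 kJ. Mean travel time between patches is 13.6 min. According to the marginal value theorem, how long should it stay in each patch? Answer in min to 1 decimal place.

14.7 min

Maximise g(t)/(T+t): set derivative to zero → g'(t)(T+t) = g(t).
g'(t) = 0.52·138·t^-0.48. Setting 0.52·138·t^-0.48 = 138·t^0.52/(13.6+t) gives 0.52(13.6+t) = t, so 0.48·t = 0.52×13.6.
t* = 0.52×13.6/0.48 = 14.73 min.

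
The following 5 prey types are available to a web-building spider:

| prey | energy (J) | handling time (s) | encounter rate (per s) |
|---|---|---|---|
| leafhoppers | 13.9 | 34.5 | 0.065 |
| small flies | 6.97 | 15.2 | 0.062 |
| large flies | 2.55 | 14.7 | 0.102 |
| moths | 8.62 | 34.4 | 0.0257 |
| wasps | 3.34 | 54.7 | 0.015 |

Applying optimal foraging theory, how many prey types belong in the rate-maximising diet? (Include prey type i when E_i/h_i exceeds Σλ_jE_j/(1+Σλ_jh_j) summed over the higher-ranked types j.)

Profitabilities (E/h, J/s): small flies 0.459, leafhoppers 0.403, moths 0.251, large flies 0.173, wasps 0.0611. Add prey in this order while the next type's profitability exceeds the intake rate on those already taken.
Rate on top 1: 0.2225. leafhoppers: 0.403 > 0.2225 → include.
Rate on top 2: 0.3192. moths: 0.251 < 0.3192 → exclude; stop.
Optimal diet: small flies, leafhoppers — 2 of 5 types.

2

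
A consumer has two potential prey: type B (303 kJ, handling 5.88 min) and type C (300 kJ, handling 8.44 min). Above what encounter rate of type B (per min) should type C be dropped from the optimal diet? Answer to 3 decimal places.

Drop type C once their profitability E₂/h₂ falls below the rate achievable on type B alone: E₂/h₂ = λE₁/(1 + λh₁).
Solve for λ: λE₁h₂ = E₂(1 + λh₁) → λ(E₁h₂ − E₂h₁) = E₂ → λ = E₂/(E₁h₂ − E₂h₁).
λ = 300/(303×8.44 − 300×5.88) = 300/793.3 = 0.3782 per min.

0.378 per min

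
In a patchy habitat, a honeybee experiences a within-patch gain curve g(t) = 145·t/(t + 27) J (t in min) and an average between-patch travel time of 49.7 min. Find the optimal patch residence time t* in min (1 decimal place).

Optimal t* satisfies g'(t*) = g(t*)/(T + t*).
g'(t) = 145·27/(t + 27)². Setting 145·27/(t+27)² = 145t/[(t+27)(49.7+t)] gives 27(49.7+t) = t(t+27), so t² = 27×49.7 = 1342.
t* = √1342 = 36.63 min.

36.6 min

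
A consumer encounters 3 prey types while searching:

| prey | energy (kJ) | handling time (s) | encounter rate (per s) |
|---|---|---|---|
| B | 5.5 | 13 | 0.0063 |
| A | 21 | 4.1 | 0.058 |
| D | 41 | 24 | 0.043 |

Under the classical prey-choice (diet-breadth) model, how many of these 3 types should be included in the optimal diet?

Profitabilities (E/h, kJ/s): A 5.12, D 1.71, B 0.423. Add prey in this order while the next type's profitability exceeds the intake rate on those already taken.
Rate on top 1: 0.984. D: 1.71 > 0.984 → include.
Rate on top 2: 1.313. B: 0.423 < 1.313 → exclude; stop.
Optimal diet: A, D — 2 of 3 types.

2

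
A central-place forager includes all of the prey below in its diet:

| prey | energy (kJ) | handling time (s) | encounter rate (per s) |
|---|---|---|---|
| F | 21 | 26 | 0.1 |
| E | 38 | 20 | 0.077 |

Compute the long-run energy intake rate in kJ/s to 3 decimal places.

0.978 kJ/s

R = Σλ_iE_i / (1 + Σλ_ih_i)
Numerator: 0.1×21 + 0.077×38 = 5.026
Denominator: 1 + 0.1×26 + 0.077×20 = 5.14
R = 5.026/5.14 = 0.9778 kJ/s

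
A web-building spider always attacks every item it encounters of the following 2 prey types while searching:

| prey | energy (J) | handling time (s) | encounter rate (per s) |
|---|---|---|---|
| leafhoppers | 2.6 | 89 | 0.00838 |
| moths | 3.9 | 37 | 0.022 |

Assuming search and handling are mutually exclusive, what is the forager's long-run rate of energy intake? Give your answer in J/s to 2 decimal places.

0.04 J/s

R = Σλ_iE_i / (1 + Σλ_ih_i)
Numerator: 0.00838×2.6 + 0.022×3.9 = 0.1076
Denominator: 1 + 0.00838×89 + 0.022×37 = 2.56
R = 0.1076/2.56 = 0.04203 J/s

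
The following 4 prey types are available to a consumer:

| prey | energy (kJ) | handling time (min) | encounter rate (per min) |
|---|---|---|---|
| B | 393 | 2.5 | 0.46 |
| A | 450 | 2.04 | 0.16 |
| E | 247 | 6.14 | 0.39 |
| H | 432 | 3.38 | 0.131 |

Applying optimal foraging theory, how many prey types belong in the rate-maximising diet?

3

Profitabilities (E/h, kJ/min): A 221, B 157, H 128, E 40.2. Add prey in this order while the next type's profitability exceeds the intake rate on those already taken.
Rate on top 1: 54.28. B: 157 > 54.28 → include.
Rate on top 2: 102.1. H: 128 > 102.1 → include.
Rate on top 3: 106. E: 40.2 < 106 → exclude; stop.
Optimal diet: A, B, H — 3 of 4 types.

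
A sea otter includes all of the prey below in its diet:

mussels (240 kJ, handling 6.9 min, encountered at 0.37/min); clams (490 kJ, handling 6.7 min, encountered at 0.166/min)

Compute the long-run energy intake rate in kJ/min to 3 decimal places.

R = (0.37×240 + 0.166×490) / (1 + 0.37×6.9 + 0.166×6.7) = 170.1/4.665 = 36.47 kJ/min.

36.470 kJ/min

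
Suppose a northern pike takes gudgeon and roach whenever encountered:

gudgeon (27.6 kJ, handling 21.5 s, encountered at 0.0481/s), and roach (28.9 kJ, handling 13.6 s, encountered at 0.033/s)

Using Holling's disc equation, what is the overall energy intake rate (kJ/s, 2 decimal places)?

0.92 kJ/s

R = Σλ_iE_i / (1 + Σλ_ih_i)
Numerator: 0.0481×27.6 + 0.033×28.9 = 2.281
Denominator: 1 + 0.0481×21.5 + 0.033×13.6 = 2.483
R = 2.281/2.483 = 0.9188 kJ/s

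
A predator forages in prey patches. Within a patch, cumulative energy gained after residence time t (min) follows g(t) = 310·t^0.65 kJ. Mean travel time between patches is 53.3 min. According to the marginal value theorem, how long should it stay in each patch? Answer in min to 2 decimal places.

98.99 min

Maximise g(t)/(T+t): set derivative to zero → g'(t)(T+t) = g(t).
g'(t) = 0.65·310·t^-0.35. Setting 0.65·310·t^-0.35 = 310·t^0.65/(53.3+t) gives 0.65(53.3+t) = t, so 0.35·t = 0.65×53.3.
t* = 0.65×53.3/0.35 = 98.99 min.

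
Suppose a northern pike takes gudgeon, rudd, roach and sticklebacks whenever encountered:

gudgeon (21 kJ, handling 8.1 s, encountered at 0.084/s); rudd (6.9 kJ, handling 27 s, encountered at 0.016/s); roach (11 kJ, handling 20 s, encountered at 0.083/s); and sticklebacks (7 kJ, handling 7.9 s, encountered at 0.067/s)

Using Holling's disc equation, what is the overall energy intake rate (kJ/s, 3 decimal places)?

Energy encountered per unit search time: 0.084×21 + 0.016×6.9 + 0.083×11 + 0.067×7 = 3.256 kJ/s.
Handling time per unit search time: 0.084×8.1 + 0.016×27 + 0.083×20 + 0.067×7.9 = 3.302.
Rate = 3.256/(1 + 3.302) = 0.757 kJ/s.

0.757 kJ/s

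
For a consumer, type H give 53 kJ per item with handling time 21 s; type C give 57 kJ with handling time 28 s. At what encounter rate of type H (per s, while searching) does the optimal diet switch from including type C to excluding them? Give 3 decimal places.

0.199 per s

Drop type C once their profitability E₂/h₂ falls below the rate achievable on type H alone: E₂/h₂ = λE₁/(1 + λh₁).
Solve for λ: λE₁h₂ = E₂(1 + λh₁) → λ(E₁h₂ − E₂h₁) = E₂ → λ = E₂/(E₁h₂ − E₂h₁).
λ = 57/(53×28 − 57×21) = 57/287 = 0.1986 per s.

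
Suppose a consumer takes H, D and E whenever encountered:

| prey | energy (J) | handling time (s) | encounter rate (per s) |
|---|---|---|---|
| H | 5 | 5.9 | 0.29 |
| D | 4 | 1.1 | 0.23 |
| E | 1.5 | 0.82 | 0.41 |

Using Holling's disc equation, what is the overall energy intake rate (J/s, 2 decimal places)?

0.90 J/s

R = (0.29×5 + 0.23×4 + 0.41×1.5) / (1 + 0.29×5.9 + 0.23×1.1 + 0.41×0.82) = 2.985/3.3 = 0.9045 J/s.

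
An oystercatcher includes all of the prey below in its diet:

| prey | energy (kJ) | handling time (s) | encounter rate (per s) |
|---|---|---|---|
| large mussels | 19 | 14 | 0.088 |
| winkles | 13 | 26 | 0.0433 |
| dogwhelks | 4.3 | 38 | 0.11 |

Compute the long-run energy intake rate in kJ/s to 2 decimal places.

0.36 kJ/s

Energy encountered per unit search time: 0.088×19 + 0.0433×13 + 0.11×4.3 = 2.708 kJ/s.
Handling time per unit search time: 0.088×14 + 0.0433×26 + 0.11×38 = 6.538.
Rate = 2.708/(1 + 6.538) = 0.3592 kJ/s.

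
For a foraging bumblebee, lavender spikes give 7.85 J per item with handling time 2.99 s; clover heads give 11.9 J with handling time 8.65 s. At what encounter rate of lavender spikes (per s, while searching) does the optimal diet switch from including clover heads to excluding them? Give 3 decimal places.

The zero-one rule: include clover heads iff E₂/h₂ > λE₁/(1+λh₁). Equality gives the switch point.
λE₁h₂ = E₂ + λE₂h₁ ⇒ λ = E₂/(E₁h₂ − E₂h₁) = 11.9/(67.9 − 35.58) = 0.3682 per s.

0.368 per s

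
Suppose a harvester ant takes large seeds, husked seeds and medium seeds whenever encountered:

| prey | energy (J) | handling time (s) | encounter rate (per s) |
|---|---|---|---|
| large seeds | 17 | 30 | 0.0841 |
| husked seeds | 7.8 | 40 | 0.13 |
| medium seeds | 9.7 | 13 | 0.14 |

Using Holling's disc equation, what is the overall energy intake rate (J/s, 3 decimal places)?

0.361 J/s

R = (0.0841×17 + 0.13×7.8 + 0.14×9.7) / (1 + 0.0841×30 + 0.13×40 + 0.14×13) = 3.802/10.54 = 0.3606 J/s.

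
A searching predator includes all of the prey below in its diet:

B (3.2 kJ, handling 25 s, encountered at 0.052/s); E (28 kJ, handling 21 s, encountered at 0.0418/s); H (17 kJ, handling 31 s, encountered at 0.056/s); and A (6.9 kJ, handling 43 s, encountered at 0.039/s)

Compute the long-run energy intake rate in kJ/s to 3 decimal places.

0.388 kJ/s

R = (0.052×3.2 + 0.0418×28 + 0.056×17 + 0.039×6.9) / (1 + 0.052×25 + 0.0418×21 + 0.056×31 + 0.039×43) = 2.558/6.591 = 0.3881 kJ/s.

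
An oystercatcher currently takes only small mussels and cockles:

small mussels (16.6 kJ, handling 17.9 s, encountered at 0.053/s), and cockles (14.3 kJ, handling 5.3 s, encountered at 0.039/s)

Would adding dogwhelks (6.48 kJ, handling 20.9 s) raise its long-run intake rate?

Intake rate on the current diet: R = (0.053×16.6 + 0.039×14.3) / (1 + 0.053×17.9 + 0.039×5.3) = 1.438/2.155 = 0.6669 kJ/s.
Profitability of dogwhelks: 6.48/20.9 = 0.31 kJ/s.
0.31 < 0.6669, so adding dogwhelks would lower the average — exclude it.

No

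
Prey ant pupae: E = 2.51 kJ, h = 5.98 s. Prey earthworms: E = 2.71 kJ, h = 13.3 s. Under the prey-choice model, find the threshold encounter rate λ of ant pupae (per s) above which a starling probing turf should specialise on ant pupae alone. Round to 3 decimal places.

0.158 per s

The zero-one rule: include earthworms iff E₂/h₂ > λE₁/(1+λh₁). Equality gives the switch point.
λE₁h₂ = E₂ + λE₂h₁ ⇒ λ = E₂/(E₁h₂ − E₂h₁) = 2.71/(33.38 − 16.21) = 0.1578 per s.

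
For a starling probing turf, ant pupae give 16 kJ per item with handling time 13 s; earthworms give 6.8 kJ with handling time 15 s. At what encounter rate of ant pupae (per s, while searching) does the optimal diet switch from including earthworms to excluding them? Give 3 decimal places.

Drop earthworms once their profitability E₂/h₂ falls below the rate achievable on ant pupae alone: E₂/h₂ = λE₁/(1 + λh₁).
Solve for λ: λE₁h₂ = E₂(1 + λh₁) → λ(E₁h₂ − E₂h₁) = E₂ → λ = E₂/(E₁h₂ − E₂h₁).
λ = 6.8/(16×15 − 6.8×13) = 6.8/151.6 = 0.04485 per s.

0.045 per s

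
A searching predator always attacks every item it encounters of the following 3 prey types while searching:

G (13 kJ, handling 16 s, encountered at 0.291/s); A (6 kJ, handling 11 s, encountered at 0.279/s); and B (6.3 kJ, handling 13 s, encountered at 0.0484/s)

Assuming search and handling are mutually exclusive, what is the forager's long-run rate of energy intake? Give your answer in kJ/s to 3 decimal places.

0.616 kJ/s

R = (0.291×13 + 0.279×6 + 0.0484×6.3) / (1 + 0.291×16 + 0.279×11 + 0.0484×13) = 5.762/9.354 = 0.616 kJ/s.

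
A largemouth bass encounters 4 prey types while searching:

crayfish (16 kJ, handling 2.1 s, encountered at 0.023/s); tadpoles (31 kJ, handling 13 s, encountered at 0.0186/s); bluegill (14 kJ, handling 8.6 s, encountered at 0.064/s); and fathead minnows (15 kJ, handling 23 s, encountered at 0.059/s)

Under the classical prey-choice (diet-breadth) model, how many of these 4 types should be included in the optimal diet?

3

E/h in descending order: crayfish 7.62, tadpoles 2.38, bluegill 1.63, fathead minnows 0.652 kJ/s. The optimal diet is the largest prefix of this list for which every included type satisfies E_i/h_i > R on the types above it.
Rate on top 1: 0.351. tadpoles: 2.38 > 0.351 → include.
Rate on top 2: 0.7322. bluegill: 1.63 > 0.7322 → include.
Rate on top 3: 1. fathead minnows: 0.652 < 1 → exclude; stop.
Optimal diet: crayfish, tadpoles, bluegill — 3 of 4 types.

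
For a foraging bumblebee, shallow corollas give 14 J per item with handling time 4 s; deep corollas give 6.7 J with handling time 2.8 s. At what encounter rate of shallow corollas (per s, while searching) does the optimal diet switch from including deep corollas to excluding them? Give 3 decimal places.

0.540 per s

Drop deep corollas once their profitability E₂/h₂ falls below the rate achievable on shallow corollas alone: E₂/h₂ = λE₁/(1 + λh₁).
Solve for λ: λE₁h₂ = E₂(1 + λh₁) → λ(E₁h₂ − E₂h₁) = E₂ → λ = E₂/(E₁h₂ − E₂h₁).
λ = 6.7/(14×2.8 − 6.7×4) = 6.7/12.4 = 0.5403 per s.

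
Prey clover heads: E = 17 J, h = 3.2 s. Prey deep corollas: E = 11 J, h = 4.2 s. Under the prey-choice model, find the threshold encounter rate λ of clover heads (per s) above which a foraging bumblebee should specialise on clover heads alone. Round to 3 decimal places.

0.304 per s

At the threshold, the rate on clover heads alone equals the profitability of deep corollas: λ·17/(1 + λ·3.2) = 11/4.2 = 2.619.
Rearranging, λ(17 − 2.619×3.2) = 2.619, so λ = 2.619/8.619 = 0.3039 per s.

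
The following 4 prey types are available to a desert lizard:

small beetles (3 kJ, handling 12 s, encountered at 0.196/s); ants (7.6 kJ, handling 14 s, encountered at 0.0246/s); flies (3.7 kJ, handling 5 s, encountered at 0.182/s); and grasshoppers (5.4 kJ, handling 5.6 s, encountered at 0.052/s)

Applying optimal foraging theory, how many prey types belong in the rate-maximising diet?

3

Profitabilities (E/h, kJ/s): grasshoppers 0.964, flies 0.74, ants 0.543, small beetles 0.25. Add prey in this order while the next type's profitability exceeds the intake rate on those already taken.
Rate on top 1: 0.2175. flies: 0.74 > 0.2175 → include.
Rate on top 2: 0.4335. ants: 0.543 > 0.4335 → include.
Rate on top 3: 0.4483. small beetles: 0.25 < 0.4483 → exclude; stop.
Optimal diet: grasshoppers, flies, ants — 3 of 4 types.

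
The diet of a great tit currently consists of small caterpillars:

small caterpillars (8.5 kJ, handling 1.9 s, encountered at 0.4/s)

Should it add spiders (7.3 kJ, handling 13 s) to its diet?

Intake rate on the current diet: R = (0.4×8.5) / (1 + 0.4×1.9) = 3.4/1.76 = 1.932 kJ/s.
spiders: E/h = 7.3/13 = 0.5615 kJ/s.
0.5615 < 1.932, so adding spiders would lower the average — exclude it.

No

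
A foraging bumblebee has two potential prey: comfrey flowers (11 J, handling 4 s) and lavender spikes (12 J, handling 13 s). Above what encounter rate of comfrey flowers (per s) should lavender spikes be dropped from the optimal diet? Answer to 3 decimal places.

0.126 per s

The zero-one rule: include lavender spikes iff E₂/h₂ > λE₁/(1+λh₁). Equality gives the switch point.
λE₁h₂ = E₂ + λE₂h₁ ⇒ λ = E₂/(E₁h₂ − E₂h₁) = 12/(143 − 48) = 0.1263 per s.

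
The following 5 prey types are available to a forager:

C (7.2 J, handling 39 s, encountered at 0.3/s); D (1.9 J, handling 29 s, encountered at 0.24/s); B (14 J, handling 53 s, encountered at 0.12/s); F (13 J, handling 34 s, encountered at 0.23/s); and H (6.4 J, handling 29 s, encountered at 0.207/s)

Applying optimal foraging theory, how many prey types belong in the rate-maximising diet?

1

Rank by E/h (J/s): F 0.382, B 0.264, H 0.221, C 0.185, D 0.0655. Include each in turn until the next type's E/h falls below the running intake rate.
Rate on top 1: 0.339. B: 0.264 < 0.339 → exclude; stop.
Optimal diet: F — 1 of 5 types.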